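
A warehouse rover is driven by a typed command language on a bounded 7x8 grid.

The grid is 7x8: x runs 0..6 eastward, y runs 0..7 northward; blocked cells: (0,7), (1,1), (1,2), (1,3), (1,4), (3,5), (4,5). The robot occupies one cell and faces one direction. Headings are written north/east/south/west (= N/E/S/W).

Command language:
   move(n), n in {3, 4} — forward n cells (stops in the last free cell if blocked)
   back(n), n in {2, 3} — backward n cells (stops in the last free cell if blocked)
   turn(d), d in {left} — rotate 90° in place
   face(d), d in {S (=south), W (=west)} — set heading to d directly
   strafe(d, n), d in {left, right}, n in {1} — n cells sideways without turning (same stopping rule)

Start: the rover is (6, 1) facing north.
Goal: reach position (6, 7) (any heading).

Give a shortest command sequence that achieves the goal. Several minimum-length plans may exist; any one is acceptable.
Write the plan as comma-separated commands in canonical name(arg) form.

initial: (6, 1) facing north
t=1 move(3) ⇒ (6, 4) facing north
t=2 move(3) ⇒ (6, 7) facing north
minimal: 2 command(s), checked below 2.

move(3), move(3)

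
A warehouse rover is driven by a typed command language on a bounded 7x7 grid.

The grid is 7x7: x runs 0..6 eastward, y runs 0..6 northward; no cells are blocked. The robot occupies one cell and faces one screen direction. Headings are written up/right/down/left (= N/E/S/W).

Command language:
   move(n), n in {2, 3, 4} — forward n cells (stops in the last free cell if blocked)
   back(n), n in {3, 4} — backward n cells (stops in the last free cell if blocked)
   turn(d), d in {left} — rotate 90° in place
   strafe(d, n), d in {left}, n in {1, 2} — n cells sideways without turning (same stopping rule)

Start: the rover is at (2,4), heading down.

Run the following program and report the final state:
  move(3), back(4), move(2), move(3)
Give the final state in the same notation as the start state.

start: at (2,4), heading down
[1] after move(3): at (2,1), heading down
[2] after back(4): at (2,5), heading down
[3] after move(2): at (2,3), heading down
[4] after move(3): at (2,0), heading down

at (2,0), heading down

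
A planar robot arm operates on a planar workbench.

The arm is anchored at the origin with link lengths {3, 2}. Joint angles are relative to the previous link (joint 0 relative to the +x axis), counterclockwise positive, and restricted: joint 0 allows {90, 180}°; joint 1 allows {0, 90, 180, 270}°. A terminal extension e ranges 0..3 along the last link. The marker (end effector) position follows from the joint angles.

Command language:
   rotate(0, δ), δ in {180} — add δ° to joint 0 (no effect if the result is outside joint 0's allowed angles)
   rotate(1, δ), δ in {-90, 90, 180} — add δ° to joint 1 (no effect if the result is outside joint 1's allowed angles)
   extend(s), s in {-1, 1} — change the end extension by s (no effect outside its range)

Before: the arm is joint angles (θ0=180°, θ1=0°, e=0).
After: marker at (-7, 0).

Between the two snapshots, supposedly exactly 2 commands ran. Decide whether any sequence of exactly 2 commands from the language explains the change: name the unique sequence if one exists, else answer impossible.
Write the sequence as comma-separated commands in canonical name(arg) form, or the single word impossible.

extend(1), extend(1)

begin: joint angles (θ0=180°, θ1=0°, e=0)
[1] after extend(1): joint angles (θ0=180°, θ1=0°, e=1)
[2] after extend(1): joint angles (θ0=180°, θ1=0°, e=2)
uniquely the one of 36 2-step routes that fits.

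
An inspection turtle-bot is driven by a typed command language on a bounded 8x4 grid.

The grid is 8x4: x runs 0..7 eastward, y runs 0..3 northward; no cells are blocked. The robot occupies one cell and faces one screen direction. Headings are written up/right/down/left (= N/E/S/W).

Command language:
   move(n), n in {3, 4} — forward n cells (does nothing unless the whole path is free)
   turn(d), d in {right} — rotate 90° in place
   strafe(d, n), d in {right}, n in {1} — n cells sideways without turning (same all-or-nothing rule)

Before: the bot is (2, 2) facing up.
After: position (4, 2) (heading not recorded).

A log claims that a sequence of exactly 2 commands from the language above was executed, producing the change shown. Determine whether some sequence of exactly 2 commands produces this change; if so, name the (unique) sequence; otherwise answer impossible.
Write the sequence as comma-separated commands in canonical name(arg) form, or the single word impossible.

strafe(right, 1), strafe(right, 1)

start: (2, 2) facing up
1. strafe(right, 1) → (3, 2) facing up
2. strafe(right, 1) → (4, 2) facing up
all 16 alternatives checked — unique.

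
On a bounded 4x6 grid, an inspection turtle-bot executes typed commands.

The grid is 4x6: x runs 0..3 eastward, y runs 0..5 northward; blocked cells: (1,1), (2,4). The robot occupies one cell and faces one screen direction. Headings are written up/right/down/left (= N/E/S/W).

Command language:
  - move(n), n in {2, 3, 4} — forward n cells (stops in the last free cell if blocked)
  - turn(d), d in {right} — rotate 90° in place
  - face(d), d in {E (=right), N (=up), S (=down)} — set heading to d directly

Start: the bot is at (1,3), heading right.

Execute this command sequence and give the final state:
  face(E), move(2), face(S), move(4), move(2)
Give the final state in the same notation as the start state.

start: at (1,3), heading right
t=1 face(E) ⇒ at (1,3), heading right
t=2 move(2) ⇒ at (3,3), heading right
t=3 face(S) ⇒ at (3,3), heading down
t=4 move(4) ⇒ at (3,0), heading down
t=5 move(2) ⇒ at (3,0), heading down

at (3,0), heading down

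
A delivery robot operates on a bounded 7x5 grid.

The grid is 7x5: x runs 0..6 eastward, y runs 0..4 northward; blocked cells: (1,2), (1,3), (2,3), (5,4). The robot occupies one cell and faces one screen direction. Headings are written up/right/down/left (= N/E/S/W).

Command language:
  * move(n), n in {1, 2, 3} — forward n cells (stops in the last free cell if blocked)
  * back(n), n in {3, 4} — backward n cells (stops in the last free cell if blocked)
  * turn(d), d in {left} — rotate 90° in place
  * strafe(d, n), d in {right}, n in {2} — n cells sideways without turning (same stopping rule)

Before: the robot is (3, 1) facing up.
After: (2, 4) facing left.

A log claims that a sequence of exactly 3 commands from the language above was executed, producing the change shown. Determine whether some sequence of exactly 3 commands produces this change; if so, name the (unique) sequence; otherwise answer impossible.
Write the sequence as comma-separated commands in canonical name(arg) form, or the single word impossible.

key: order matters: swapping move(3) and move(1) lands elsewhere
from: (3, 1) facing up
1. move(3) → (3, 4) facing up
2. turn(left) → (3, 4) facing left
3. move(1) → (2, 4) facing left
no other 3-command option fits: unique.

move(3), turn(left), move(1)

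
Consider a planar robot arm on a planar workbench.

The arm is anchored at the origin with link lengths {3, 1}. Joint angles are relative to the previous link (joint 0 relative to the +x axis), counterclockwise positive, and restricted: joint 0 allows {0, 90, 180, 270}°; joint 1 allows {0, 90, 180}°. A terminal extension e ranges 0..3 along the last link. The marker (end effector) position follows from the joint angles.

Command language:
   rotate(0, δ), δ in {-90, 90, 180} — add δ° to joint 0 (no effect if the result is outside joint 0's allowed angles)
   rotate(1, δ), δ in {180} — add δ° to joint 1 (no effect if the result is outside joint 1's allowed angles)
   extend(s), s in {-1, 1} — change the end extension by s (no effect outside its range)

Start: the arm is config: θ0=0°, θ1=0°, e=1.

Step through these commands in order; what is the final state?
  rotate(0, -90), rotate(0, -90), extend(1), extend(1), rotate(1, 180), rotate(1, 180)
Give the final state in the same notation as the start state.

initial: config: θ0=0°, θ1=0°, e=1
[1] after rotate(0, -90): config: θ0=270°, θ1=0°, e=1
[2] after rotate(0, -90): config: θ0=180°, θ1=0°, e=1
[3] after extend(1): config: θ0=180°, θ1=0°, e=2
[4] after extend(1): config: θ0=180°, θ1=0°, e=3
[5] after rotate(1, 180): config: θ0=180°, θ1=180°, e=3
[6] after rotate(1, 180): config: θ0=180°, θ1=0°, e=3

config: θ0=180°, θ1=0°, e=3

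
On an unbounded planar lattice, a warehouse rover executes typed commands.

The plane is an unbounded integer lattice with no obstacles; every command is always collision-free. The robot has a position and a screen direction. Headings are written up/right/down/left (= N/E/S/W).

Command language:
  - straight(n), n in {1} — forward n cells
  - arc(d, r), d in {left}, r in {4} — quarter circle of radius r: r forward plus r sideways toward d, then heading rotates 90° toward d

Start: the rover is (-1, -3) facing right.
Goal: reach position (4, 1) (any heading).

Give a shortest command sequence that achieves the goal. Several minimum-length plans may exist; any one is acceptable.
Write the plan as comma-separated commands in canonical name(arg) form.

straight(1), arc(left, 4)

from: (-1, -3) facing right
step 1 (straight(1)): (0, -3) facing right
step 2 (arc(left, 4)): (4, 1) facing up
minimal: 2 command(s), checked below 2.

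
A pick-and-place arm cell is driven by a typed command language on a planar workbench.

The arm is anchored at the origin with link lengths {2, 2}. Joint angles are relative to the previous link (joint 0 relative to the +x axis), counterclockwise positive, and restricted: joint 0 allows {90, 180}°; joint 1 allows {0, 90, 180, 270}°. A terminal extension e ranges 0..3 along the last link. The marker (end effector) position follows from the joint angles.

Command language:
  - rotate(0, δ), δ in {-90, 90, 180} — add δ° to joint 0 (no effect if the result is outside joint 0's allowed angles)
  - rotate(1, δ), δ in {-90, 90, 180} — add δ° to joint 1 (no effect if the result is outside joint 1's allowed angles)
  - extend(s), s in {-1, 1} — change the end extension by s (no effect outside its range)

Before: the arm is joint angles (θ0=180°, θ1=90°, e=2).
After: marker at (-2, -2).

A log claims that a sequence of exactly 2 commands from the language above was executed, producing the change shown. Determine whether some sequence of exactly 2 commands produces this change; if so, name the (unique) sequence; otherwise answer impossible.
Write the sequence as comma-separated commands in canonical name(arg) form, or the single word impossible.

begin: joint angles (θ0=180°, θ1=90°, e=2)
step 1 (extend(-1)): joint angles (θ0=180°, θ1=90°, e=1)
step 2 (extend(-1)): joint angles (θ0=180°, θ1=90°, e=0)
no rival 2-sequence matches.

extend(-1), extend(-1)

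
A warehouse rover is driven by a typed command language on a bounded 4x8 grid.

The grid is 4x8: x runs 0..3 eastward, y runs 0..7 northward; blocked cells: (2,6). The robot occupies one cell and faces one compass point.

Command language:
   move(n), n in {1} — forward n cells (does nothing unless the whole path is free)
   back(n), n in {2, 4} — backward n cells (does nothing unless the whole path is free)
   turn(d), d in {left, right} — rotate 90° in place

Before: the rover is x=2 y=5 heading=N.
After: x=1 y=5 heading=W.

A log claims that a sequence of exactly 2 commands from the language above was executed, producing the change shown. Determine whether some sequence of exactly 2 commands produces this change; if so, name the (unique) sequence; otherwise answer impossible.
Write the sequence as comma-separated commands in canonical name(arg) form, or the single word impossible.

key: cell and facing (now W) both changed — the 2 commands mix motion and turning
from: x=2 y=5 heading=N
step 1 (turn(left)): x=2 y=5 heading=W
step 2 (move(1)): x=1 y=5 heading=W
all 25 alternatives checked — unique.

turn(left), move(1)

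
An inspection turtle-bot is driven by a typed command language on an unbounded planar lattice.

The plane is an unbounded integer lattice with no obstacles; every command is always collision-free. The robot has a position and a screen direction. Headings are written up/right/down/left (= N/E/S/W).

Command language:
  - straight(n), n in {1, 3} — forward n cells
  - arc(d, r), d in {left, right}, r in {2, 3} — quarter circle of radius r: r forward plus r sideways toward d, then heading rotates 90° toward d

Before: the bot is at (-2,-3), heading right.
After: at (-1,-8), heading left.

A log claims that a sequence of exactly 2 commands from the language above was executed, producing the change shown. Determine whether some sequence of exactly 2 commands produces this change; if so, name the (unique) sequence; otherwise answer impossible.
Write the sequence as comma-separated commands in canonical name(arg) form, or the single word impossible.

key: position moved to (-1,-8) AND the heading swung to W — translation plus rotation needed
t0: at (-2,-3), heading right
[1] after arc(right, 3): at (1,-6), heading down
[2] after arc(right, 2): at (-1,-8), heading left
all 36 alternatives checked — unique.

arc(right, 3), arc(right, 2)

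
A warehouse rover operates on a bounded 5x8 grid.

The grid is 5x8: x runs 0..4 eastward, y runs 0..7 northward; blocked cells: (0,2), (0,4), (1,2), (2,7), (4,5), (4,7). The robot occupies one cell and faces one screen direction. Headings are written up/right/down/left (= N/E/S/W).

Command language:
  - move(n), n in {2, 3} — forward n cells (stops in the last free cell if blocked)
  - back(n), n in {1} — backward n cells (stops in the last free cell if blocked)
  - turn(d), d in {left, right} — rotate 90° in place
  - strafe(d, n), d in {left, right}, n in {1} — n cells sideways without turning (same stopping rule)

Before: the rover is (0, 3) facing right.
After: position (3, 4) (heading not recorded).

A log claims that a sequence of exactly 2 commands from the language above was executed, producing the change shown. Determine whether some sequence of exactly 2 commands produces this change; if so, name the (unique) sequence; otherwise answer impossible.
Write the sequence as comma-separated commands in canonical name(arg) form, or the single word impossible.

move(3), strafe(left, 1)

key: running strafe(left, 1) before move(3) would end elsewhere — order is forced
begin: (0, 3) facing right
[1] after move(3): (3, 3) facing right
[2] after strafe(left, 1): (3, 4) facing right
uniquely the one of 49 2-step routes that fits.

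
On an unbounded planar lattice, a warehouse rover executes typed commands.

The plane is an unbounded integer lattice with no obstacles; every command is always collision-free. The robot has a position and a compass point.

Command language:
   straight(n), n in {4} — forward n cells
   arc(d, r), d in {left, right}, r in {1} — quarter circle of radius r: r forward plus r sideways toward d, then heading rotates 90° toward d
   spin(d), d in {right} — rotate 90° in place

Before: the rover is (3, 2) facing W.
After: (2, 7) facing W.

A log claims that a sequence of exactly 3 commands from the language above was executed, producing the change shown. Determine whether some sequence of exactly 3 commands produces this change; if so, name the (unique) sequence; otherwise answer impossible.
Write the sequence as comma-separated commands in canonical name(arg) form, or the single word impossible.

spin(right), straight(4), arc(left, 1)

key: heading stays W — rotations cancel among the 3 commands
start: (3, 2) facing W
[1] after spin(right): (3, 2) facing N
[2] after straight(4): (3, 6) facing N
[3] after arc(left, 1): (2, 7) facing W
uniquely the one of 64 3-step routes that fits.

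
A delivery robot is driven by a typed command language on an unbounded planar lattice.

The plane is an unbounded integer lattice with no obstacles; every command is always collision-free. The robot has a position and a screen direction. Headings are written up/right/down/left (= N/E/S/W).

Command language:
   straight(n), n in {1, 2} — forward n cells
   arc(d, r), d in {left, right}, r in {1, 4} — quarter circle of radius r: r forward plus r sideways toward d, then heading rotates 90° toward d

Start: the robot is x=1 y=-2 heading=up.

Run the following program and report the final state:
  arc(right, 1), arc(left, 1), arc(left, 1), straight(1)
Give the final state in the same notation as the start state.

from: x=1 y=-2 heading=up
step 1 (arc(right, 1)): x=2 y=-1 heading=right
step 2 (arc(left, 1)): x=3 y=0 heading=up
step 3 (arc(left, 1)): x=2 y=1 heading=left
step 4 (straight(1)): x=1 y=1 heading=left

x=1 y=1 heading=left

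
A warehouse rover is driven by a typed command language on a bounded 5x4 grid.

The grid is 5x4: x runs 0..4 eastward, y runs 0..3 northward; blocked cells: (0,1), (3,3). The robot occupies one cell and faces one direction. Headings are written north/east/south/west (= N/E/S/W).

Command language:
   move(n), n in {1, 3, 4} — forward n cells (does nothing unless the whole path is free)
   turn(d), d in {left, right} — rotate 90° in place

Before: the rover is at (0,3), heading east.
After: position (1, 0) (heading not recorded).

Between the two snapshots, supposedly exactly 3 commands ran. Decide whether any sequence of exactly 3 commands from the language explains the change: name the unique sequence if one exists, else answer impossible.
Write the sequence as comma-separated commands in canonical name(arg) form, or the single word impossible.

move(1), turn(right), move(3)

key: order matters: swapping move(1) and move(3) lands elsewhere
start: at (0,3), heading east
t=1 move(1) ⇒ at (1,3), heading east
t=2 turn(right) ⇒ at (1,3), heading south
t=3 move(3) ⇒ at (1,0), heading south
no other 3-command option fits: unique.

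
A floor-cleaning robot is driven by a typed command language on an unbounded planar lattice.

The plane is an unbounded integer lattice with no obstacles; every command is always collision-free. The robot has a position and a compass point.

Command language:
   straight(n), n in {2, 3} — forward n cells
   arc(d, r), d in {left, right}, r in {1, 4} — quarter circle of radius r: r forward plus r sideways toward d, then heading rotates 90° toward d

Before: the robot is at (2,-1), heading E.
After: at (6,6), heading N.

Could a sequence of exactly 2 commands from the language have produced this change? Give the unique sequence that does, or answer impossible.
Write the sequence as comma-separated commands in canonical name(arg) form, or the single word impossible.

key: position moved to (6,6) AND the heading swung to N — translation plus rotation needed
initial: at (2,-1), heading E
t=1 arc(left, 4) ⇒ at (6,3), heading N
t=2 straight(3) ⇒ at (6,6), heading N
no rival 2-sequence matches.

arc(left, 4), straight(3)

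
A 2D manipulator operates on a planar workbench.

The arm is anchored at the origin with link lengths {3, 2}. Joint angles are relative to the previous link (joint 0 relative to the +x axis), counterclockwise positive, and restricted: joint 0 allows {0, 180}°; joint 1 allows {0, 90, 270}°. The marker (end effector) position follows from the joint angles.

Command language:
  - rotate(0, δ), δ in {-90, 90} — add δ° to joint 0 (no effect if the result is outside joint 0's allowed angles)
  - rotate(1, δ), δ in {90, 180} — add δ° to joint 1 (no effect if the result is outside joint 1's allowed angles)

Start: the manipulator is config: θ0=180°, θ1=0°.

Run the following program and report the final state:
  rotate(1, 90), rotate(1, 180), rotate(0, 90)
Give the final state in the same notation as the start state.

config: θ0=180°, θ1=270°

from: config: θ0=180°, θ1=0°
t=1 rotate(1, 90) ⇒ config: θ0=180°, θ1=90°
t=2 rotate(1, 180) ⇒ config: θ0=180°, θ1=270°
t=3 rotate(0, 90) ⇒ config: θ0=180°, θ1=270°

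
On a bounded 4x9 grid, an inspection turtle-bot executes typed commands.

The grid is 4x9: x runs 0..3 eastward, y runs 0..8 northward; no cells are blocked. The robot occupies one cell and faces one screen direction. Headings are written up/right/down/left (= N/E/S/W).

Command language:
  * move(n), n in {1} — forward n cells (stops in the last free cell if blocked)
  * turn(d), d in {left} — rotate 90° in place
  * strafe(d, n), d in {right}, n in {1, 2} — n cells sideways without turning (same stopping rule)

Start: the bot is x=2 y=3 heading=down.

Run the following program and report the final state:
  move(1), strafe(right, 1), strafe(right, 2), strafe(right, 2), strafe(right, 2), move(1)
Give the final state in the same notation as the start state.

x=0 y=1 heading=down

start: x=2 y=3 heading=down
t=1 move(1) ⇒ x=2 y=2 heading=down
t=2 strafe(right, 1) ⇒ x=1 y=2 heading=down
t=3 strafe(right, 2) ⇒ x=0 y=2 heading=down
t=4 strafe(right, 2) ⇒ x=0 y=2 heading=down
t=5 strafe(right, 2) ⇒ x=0 y=2 heading=down
t=6 move(1) ⇒ x=0 y=1 heading=down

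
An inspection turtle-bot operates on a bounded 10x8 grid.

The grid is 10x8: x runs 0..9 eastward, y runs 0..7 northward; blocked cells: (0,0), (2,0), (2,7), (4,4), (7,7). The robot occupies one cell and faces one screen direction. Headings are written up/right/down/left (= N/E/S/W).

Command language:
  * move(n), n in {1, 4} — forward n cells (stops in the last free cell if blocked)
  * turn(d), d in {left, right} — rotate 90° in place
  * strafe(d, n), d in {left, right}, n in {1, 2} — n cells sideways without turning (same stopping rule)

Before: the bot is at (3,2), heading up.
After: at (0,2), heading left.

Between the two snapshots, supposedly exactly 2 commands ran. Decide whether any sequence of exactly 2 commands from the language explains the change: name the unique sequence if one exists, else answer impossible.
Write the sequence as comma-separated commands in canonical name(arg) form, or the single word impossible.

key: position moved to (0,2) AND the heading swung to W — translation plus rotation needed
from: at (3,2), heading up
1. turn(left) → at (3,2), heading left
2. move(4) → at (0,2), heading left
no other 2-command option fits: unique.

turn(left), move(4)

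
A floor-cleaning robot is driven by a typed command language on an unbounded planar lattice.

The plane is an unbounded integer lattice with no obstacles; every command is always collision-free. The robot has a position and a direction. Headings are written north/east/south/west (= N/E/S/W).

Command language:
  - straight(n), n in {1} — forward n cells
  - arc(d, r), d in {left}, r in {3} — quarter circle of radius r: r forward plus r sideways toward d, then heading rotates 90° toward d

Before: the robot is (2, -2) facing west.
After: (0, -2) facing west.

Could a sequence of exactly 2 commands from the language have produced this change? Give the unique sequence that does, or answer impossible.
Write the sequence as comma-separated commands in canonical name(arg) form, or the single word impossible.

key: still facing W at the end — nothing in the sequence rotates
initial: (2, -2) facing west
step 1 (straight(1)): (1, -2) facing west
step 2 (straight(1)): (0, -2) facing west
uniquely the one of 4 2-step routes that fits.

straight(1), straight(1)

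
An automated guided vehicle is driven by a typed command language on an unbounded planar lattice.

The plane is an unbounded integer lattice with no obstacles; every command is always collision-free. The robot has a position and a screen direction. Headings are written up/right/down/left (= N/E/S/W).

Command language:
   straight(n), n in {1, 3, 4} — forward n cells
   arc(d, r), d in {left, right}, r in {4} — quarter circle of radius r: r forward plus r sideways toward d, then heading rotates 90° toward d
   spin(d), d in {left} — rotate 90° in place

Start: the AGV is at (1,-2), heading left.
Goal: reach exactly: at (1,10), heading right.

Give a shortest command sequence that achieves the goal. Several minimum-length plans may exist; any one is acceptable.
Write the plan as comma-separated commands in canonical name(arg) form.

arc(right, 4), straight(4), arc(right, 4)

begin: at (1,-2), heading left
step 1 (arc(right, 4)): at (-3,2), heading up
step 2 (straight(4)): at (-3,6), heading up
step 3 (arc(right, 4)): at (1,10), heading right
shorter routes all fall short; 3 is best.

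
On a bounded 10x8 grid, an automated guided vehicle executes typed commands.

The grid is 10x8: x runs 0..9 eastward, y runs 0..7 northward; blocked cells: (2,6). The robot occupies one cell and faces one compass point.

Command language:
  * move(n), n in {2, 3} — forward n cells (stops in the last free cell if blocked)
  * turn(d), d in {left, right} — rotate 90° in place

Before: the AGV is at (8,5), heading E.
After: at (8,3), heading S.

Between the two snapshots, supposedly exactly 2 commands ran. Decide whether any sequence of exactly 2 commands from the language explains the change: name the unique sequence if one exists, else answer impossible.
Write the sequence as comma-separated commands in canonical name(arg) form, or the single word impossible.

turn(right), move(2)

key: position moved to (8,3) AND the heading swung to S — translation plus rotation needed
start: at (8,5), heading E
step 1 (turn(right)): at (8,5), heading S
step 2 (move(2)): at (8,3), heading S
uniquely the one of 16 2-step routes that fits.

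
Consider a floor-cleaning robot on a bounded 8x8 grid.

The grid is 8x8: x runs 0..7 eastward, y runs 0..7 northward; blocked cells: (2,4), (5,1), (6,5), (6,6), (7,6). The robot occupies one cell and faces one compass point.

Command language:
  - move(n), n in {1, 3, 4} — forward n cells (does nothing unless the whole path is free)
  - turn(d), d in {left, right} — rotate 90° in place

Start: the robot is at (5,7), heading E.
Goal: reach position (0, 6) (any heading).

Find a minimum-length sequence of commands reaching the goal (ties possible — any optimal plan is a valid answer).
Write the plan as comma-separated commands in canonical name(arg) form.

t0: at (5,7), heading E
[1] after turn(right): at (5,7), heading S
[2] after move(1): at (5,6), heading S
[3] after turn(right): at (5,6), heading W
[4] after move(4): at (1,6), heading W
[5] after move(1): at (0,6), heading W
shorter routes all fall short; 5 is best.

turn(right), move(1), turn(right), move(4), move(1)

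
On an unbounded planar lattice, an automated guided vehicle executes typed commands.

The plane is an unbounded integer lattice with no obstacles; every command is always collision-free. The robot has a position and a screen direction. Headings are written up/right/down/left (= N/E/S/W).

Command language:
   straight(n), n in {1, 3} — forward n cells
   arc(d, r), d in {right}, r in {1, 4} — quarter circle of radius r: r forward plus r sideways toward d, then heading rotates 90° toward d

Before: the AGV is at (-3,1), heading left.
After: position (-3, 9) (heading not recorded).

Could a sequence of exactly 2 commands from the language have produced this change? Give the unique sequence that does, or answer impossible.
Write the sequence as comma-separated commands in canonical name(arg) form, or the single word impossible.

arc(right, 4), arc(right, 4)

start: at (-3,1), heading left
t=1 arc(right, 4) ⇒ at (-7,5), heading up
t=2 arc(right, 4) ⇒ at (-3,9), heading right
no other 2-command option fits: unique.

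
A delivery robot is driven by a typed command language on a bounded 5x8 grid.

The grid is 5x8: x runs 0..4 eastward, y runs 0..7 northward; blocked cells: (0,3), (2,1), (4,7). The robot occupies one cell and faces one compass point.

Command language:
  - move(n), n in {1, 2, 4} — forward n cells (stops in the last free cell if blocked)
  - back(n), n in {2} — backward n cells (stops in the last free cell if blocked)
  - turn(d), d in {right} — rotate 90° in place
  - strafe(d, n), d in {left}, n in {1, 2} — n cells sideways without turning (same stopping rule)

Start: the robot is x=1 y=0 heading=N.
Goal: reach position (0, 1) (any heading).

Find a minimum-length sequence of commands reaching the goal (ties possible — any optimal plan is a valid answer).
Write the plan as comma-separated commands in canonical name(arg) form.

from: x=1 y=0 heading=N
step 1 (strafe(left, 2)): x=0 y=0 heading=N
step 2 (move(1)): x=0 y=1 heading=N
nothing shorter than 2 reaches the goal.

strafe(left, 2), move(1)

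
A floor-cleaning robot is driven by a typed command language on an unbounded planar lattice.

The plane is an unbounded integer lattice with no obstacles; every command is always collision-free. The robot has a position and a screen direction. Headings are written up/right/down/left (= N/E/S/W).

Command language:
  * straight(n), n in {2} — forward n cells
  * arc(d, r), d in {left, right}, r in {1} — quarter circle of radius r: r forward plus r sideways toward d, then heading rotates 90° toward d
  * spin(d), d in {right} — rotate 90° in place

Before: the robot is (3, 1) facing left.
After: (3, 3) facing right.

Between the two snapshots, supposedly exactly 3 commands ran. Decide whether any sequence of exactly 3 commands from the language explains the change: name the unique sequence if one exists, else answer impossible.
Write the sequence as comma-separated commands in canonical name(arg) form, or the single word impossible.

key: cell and facing (now E) both changed — the 3 commands mix motion and turning
t0: (3, 1) facing left
1. spin(right) → (3, 1) facing up
2. straight(2) → (3, 3) facing up
3. spin(right) → (3, 3) facing right
no rival 3-sequence matches.

spin(right), straight(2), spin(right)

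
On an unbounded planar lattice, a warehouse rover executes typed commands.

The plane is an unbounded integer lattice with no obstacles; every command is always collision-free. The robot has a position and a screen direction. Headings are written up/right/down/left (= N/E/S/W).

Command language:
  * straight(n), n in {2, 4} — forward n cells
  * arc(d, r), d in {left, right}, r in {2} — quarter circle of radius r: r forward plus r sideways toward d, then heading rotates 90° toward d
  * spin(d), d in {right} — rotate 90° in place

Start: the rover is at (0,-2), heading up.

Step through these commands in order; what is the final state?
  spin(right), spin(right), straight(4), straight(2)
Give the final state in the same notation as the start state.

at (0,-8), heading down

t0: at (0,-2), heading up
1. spin(right) → at (0,-2), heading right
2. spin(right) → at (0,-2), heading down
3. straight(4) → at (0,-6), heading down
4. straight(2) → at (0,-8), heading down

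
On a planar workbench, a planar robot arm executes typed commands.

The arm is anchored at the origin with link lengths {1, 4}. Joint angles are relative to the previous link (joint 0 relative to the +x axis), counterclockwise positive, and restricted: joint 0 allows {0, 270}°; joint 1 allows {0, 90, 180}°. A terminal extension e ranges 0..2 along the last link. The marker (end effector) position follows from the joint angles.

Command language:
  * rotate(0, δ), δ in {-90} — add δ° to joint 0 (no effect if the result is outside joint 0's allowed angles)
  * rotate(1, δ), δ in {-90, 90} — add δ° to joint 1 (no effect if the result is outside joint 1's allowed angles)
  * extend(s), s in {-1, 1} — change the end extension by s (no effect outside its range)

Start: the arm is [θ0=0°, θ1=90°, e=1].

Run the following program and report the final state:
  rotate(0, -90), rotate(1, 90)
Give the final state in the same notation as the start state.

[θ0=270°, θ1=180°, e=1]

from: [θ0=0°, θ1=90°, e=1]
step 1 (rotate(0, -90)): [θ0=270°, θ1=90°, e=1]
step 2 (rotate(1, 90)): [θ0=270°, θ1=180°, e=1]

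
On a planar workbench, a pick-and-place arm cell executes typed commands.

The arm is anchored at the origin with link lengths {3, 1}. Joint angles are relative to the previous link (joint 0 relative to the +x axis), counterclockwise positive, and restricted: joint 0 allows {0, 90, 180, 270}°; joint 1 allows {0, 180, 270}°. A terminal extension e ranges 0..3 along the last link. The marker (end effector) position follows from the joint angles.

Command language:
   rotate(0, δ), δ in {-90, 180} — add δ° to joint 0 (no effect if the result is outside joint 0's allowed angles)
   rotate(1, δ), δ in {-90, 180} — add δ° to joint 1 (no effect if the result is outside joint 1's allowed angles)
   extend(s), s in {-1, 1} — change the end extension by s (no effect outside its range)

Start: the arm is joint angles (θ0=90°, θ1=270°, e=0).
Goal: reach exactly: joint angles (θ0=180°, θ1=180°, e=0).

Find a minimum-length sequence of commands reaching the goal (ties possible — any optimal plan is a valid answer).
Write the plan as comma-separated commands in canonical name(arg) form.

initial: joint angles (θ0=90°, θ1=270°, e=0)
t=1 rotate(0, 180) ⇒ joint angles (θ0=270°, θ1=270°, e=0)
t=2 rotate(0, -90) ⇒ joint angles (θ0=180°, θ1=270°, e=0)
t=3 rotate(1, -90) ⇒ joint angles (θ0=180°, θ1=180°, e=0)
minimal: 3 command(s), checked below 3.

rotate(0, 180), rotate(0, -90), rotate(1, -90)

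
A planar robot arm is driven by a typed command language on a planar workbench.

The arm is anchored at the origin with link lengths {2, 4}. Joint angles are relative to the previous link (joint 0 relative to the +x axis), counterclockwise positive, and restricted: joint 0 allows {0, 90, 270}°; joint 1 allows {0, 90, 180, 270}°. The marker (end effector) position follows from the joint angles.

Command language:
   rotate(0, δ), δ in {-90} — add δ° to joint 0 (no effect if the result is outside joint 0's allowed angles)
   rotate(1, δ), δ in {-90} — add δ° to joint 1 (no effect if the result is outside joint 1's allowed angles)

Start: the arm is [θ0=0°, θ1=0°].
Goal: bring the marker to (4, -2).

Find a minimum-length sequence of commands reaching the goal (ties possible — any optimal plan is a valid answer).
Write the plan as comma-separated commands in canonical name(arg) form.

start: [θ0=0°, θ1=0°]
t=1 rotate(0, -90) ⇒ [θ0=270°, θ1=0°]
t=2 rotate(1, -90) ⇒ [θ0=270°, θ1=270°]
t=3 rotate(1, -90) ⇒ [θ0=270°, θ1=180°]
t=4 rotate(1, -90) ⇒ [θ0=270°, θ1=90°]
minimal: 4 command(s), checked below 4.

rotate(0, -90), rotate(1, -90), rotate(1, -90), rotate(1, -90)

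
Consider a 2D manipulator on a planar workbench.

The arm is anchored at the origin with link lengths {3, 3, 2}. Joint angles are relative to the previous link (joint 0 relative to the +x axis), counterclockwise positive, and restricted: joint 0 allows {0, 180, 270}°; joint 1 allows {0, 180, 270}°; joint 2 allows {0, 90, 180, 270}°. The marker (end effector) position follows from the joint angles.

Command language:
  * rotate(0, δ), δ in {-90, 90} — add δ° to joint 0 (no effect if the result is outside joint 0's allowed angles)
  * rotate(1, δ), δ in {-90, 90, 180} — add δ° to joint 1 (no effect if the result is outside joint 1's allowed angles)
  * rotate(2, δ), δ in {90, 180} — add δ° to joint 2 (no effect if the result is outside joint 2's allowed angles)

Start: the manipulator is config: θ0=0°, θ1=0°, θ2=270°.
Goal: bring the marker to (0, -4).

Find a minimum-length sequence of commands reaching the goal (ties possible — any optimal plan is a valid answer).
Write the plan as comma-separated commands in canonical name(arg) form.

start: config: θ0=0°, θ1=0°, θ2=270°
step 1 (rotate(2, 180)): config: θ0=0°, θ1=0°, θ2=90°
step 2 (rotate(0, -90)): config: θ0=270°, θ1=0°, θ2=90°
step 3 (rotate(2, 90)): config: θ0=270°, θ1=0°, θ2=180°
minimal: 3 command(s), checked below 3.

rotate(2, 180), rotate(0, -90), rotate(2, 90)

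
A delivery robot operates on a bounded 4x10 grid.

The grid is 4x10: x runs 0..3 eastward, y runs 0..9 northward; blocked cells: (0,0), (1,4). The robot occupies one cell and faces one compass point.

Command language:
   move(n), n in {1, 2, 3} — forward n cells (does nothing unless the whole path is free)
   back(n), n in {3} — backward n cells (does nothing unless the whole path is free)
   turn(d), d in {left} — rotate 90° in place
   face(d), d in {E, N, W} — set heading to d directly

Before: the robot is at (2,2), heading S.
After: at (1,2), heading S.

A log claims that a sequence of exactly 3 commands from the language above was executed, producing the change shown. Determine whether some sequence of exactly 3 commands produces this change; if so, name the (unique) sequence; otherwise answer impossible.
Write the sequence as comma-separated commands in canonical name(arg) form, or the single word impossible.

face(W), move(1), turn(left)

key: heading stays S — rotations cancel among the 3 commands
start: at (2,2), heading S
step 1 (face(W)): at (2,2), heading W
step 2 (move(1)): at (1,2), heading W
step 3 (turn(left)): at (1,2), heading S
no rival 3-sequence matches.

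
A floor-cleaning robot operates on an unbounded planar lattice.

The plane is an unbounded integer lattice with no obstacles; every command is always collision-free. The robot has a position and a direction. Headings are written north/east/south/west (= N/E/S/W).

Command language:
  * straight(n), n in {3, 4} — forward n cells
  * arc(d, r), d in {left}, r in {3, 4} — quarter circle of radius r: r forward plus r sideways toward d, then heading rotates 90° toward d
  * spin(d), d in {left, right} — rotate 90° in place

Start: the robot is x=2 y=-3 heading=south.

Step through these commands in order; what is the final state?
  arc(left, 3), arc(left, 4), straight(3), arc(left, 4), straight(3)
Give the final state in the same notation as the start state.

from: x=2 y=-3 heading=south
1. arc(left, 3) → x=5 y=-6 heading=east
2. arc(left, 4) → x=9 y=-2 heading=north
3. straight(3) → x=9 y=1 heading=north
4. arc(left, 4) → x=5 y=5 heading=west
5. straight(3) → x=2 y=5 heading=west

x=2 y=5 heading=west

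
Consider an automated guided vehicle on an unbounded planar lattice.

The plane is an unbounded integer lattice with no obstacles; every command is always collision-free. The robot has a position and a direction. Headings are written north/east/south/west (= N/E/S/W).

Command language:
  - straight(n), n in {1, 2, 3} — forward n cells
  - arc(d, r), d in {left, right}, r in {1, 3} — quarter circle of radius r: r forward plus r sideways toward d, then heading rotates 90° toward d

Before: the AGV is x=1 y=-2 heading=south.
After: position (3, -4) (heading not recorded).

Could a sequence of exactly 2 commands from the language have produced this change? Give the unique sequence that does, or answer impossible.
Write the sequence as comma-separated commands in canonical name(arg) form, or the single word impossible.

arc(left, 1), arc(right, 1)

key: order matters: swapping arc(left, 1) and arc(right, 1) lands elsewhere
start: x=1 y=-2 heading=south
step 1 (arc(left, 1)): x=2 y=-3 heading=east
step 2 (arc(right, 1)): x=3 y=-4 heading=south
no rival 2-sequence matches.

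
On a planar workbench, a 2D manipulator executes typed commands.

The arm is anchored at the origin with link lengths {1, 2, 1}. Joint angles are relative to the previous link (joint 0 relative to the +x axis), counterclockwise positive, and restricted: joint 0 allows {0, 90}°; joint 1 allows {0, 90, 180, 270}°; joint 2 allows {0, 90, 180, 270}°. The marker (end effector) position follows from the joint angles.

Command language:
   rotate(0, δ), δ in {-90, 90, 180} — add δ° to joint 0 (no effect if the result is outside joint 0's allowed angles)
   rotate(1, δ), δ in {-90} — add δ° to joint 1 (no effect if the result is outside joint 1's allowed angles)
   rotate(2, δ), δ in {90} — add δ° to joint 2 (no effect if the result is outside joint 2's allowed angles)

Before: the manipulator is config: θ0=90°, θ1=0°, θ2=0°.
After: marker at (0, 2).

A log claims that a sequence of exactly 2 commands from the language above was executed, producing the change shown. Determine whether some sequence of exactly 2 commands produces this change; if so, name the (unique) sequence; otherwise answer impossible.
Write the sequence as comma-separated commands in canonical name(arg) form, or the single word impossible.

t0: config: θ0=90°, θ1=0°, θ2=0°
t=1 rotate(2, 90) ⇒ config: θ0=90°, θ1=0°, θ2=90°
t=2 rotate(2, 90) ⇒ config: θ0=90°, θ1=0°, θ2=180°
uniquely the one of 25 2-step routes that fits.

rotate(2, 90), rotate(2, 90)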